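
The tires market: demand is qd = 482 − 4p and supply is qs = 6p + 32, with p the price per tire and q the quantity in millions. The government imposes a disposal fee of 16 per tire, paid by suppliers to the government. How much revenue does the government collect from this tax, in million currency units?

Without the tax, 482 − 4p = 6p + 32 gives 10p = 450, so p* = 45 and q* = 302.
With the tax collected from suppliers, supply shifts: qs = 6(p − 16) + 32.
Solving gives q = 263.6 with buyers paying 54.6 and suppliers receiving 38.6 (the 16 wedge).
Revenue = t · Q = 16 · 263.6 = 4217.6.

Tax revenue = 4217.6 million.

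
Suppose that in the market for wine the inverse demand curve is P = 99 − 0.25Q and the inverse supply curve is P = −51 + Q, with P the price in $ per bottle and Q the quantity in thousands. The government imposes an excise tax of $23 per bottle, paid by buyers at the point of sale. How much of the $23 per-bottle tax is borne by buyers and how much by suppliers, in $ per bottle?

Inverting to Q(P) form: Qd = 396 − 4P; Qs = P + 51.
Before the tax: set 396 − 4P = P + 51 → P* = $69, Q* = 120.
With the tax collected from buyers, demand (in seller-price terms) shifts: Qd = 396 − 4(P + 23).
New equilibrium: buyers pay $73.6, suppliers receive $50.6, Q = 101.6. (Wedge: Pb − Ps = 23.)
Burden on buyers: $4.6; on suppliers: $18.4. (They sum to $23.)
The less price-elastic side of the market bears the larger share of a per-unit tax.

Buyers bear $4.6 per bottle; suppliers bear $18.4 per bottle.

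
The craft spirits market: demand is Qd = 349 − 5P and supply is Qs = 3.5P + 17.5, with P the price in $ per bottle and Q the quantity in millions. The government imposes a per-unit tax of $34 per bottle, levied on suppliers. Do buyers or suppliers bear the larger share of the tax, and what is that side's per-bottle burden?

Suppliers bear the larger share: $20 per bottle.

Before the tax: set 349 − 5P = 3.5P + 17.5 → P* = $39, Q* = 154.
With the tax collected from suppliers, supply shifts: Qs = 3.5(P − 34) + 17.5.
Solving gives Q = 84 with buyers paying $53 and suppliers receiving $19 (the $34 wedge).
Per-bottle burden: buyers $14, suppliers $20.
Suppliers take the larger share because supply is less price-elastic here (demand slope 5 vs supply slope 3.5).
The less price-elastic side of the market bears the larger share of a per-unit tax.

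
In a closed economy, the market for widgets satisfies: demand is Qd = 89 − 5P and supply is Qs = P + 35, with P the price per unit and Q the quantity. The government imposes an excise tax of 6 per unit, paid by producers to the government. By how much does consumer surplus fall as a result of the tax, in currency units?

Before the tax: set 89 − 5P = P + 35 → P* = 9, Q* = 44.
With the tax collected from producers, supply shifts: Qs = (P − 6) + 35.
Solving gives Q = 39 with consumers paying 10 and producers receiving 4 (the 6 wedge).
ΔCS is the trapezoid between Q = 39 and Q = 44 of height 1: ½ · (44 + 39) · 1 = 41.5.

Consumer surplus falls by 41.5.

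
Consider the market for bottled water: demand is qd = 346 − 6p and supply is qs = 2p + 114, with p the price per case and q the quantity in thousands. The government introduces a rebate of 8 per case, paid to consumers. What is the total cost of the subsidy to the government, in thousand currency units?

Without the subsidy, 346 − 6p = 2p + 114 gives 8p = 232, so p* = 29 and q* = 172.
With a per-unit subsidy paid to consumers, each effectively pays p − 8, so demand becomes qd = 346 − 6(p − 8).
Solving gives q = 184 with consumers paying 27 and producers receiving 35 (the 8 wedge).
Outlay = t · Q = 8 · 184 = 1472.

Government outlay = 1472 thousand.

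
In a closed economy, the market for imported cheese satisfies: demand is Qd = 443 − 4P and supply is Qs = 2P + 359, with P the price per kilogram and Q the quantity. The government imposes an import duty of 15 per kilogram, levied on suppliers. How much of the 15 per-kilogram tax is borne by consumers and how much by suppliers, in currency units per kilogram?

Consumers bear 5 per kilogram; suppliers bear 10 per kilogram.

Before the tax: set 443 − 4P = 2P + 359 → P* = 14, Q* = 387.
With the tax collected from suppliers, supply shifts: Qs = 2(P − 15) + 359.
New equilibrium: consumers pay 19, suppliers receive 4, Q = 367. (Wedge: Pb − Ps = 15.)
Burden on consumers: 5; on suppliers: 10. (They sum to 15.)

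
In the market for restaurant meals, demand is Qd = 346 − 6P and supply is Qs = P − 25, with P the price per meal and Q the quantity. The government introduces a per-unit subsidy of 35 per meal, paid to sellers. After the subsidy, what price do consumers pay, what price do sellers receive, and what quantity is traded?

Consumers pay 48; sellers receive 83; quantity = 58.

Without the subsidy, 346 − 6P = P − 25 gives 7P = 371, so P* = 53 and Q* = 28.
With a per-unit subsidy paid to sellers, each receives P + 35 per unit sold, so supply becomes Qs = (P + 35) − 25.
Solving gives Q = 58 with consumers paying 48 and sellers receiving 83 (the 35 wedge).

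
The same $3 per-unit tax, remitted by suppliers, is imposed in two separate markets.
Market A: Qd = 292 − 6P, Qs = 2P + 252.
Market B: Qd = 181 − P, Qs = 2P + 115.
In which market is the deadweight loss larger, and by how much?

Market A, by $3.75.

Market A: pre-tax P* = $5, Q* = 262; post-tax Q = 257.5; deadweight loss = $6.75.
Market B: pre-tax P* = $22, Q* = 159; post-tax Q = 157; deadweight loss = $3.
Difference: $6.75 vs $3 → market A is larger by $3.75.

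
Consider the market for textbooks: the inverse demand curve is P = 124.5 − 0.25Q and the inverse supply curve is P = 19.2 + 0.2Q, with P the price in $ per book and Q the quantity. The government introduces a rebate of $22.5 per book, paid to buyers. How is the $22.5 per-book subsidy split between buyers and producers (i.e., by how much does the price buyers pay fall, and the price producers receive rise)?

Buyers gain $12.5 per book; producers gain $10 per book.

Inverting to Q(P) form: Qd = 498 − 4P; Qs = 5P − 96.
Without the subsidy, 498 − 4P = 5P − 96 gives 9P = 594, so P* = $66 and Q* = 234.
With a per-unit subsidy paid to buyers, each effectively pays P − 22.5, so demand becomes Qd = 498 − 4(P − 22.5).
New equilibrium: buyers pay $53.5, producers receive $76, Q = 284. (Wedge: Pb − Ps = −22.5.)
Gain to buyers: $12.5; to producers: $10. (They sum to $22.5.)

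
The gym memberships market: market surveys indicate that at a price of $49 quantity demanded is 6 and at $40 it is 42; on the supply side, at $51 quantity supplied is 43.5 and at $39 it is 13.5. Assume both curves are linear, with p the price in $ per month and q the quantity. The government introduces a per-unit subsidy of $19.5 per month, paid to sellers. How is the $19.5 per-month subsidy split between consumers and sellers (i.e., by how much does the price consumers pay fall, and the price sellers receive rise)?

Consumers gain $7.5 per month; sellers gain $12 per month.

Demand slope: (42 − 6)/(40 − 49) = -4, so qd = 202 − 4p.
Supply slope: (13.5 − 43.5)/(39 − 51) = 2.5, so qs = 2.5p − 84.
Before the subsidy: set 202 − 4p = 2.5p − 84 → p* = $44, q* = 26.
With a per-unit subsidy paid to sellers, each receives p + 19.5 per unit sold, so supply becomes qs = 2.5(p + 19.5) − 84.
New equilibrium: consumers pay $36.5, sellers receive $56, q = 56. (Wedge: pb − ps = −19.5.)
Gain to consumers: $7.5; to sellers: $12. (They sum to $19.5.)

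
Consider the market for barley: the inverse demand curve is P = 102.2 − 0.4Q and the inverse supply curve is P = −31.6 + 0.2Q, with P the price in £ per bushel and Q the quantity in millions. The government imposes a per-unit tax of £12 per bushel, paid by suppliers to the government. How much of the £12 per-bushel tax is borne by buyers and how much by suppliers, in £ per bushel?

Rewrite in direct form: Qd = 255.5 − 2.5P and Qs = 5P + 158.
Before the tax: set 255.5 − 2.5P = 5P + 158 → P* = £13, Q* = 223.
With the tax collected from suppliers, supply shifts: Qs = 5(P − 12) + 158.
Solving gives Q = 203 with buyers paying £21 and suppliers receiving £9 (the £12 wedge).
Burden on buyers: £8; on suppliers: £4. (They sum to £12.)

Buyers bear £8 per bushel; suppliers bear £4 per bushel.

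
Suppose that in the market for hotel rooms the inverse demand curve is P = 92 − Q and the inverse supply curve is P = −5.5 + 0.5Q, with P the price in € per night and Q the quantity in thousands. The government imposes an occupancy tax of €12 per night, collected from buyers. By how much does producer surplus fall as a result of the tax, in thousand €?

Producer surplus falls by €244 thousand.

Rewrite in direct form: Qd = 92 − P and Qs = 2P + 11.
Before the tax: set 92 − P = 2P + 11 → P* = €27, Q* = 65.
With the tax collected from buyers, demand (in seller-price terms) shifts: Qd = 92 − (P + 12).
Solving gives Q = 57 with buyers paying €35 and producers receiving €23 (the €12 wedge).
ΔPS is the trapezoid between Q = 57 and Q = 65 of height €4: ½ · (65 + 57) · 4 = €244.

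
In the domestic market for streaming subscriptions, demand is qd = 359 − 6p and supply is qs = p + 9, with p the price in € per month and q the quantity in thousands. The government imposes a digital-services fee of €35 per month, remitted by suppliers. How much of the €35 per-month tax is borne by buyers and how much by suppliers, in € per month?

Before the tax: set 359 − 6p = p + 9 → p* = €50, q* = 59.
With the tax collected from suppliers, supply shifts: qs = (p − 35) + 9.
New equilibrium: buyers pay €55, suppliers receive €20, q = 29. (Wedge: pb − ps = 35.)
Burden on buyers: €5; on suppliers: €30. (They sum to €35.)
The less price-elastic side of the market bears the larger share of a per-unit tax.

Buyers bear €5 per month; suppliers bear €30 per month.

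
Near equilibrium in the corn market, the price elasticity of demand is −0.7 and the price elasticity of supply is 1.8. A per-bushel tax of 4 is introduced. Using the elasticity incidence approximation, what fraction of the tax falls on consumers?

Incidence ratio: consumers' share ≈ εs / (εs + |εd|) = 1.8 / (1.8 + 0.7) = 0.72.
Supply is the more elastic side, so consumers bear the larger share.

Consumers' share ≈ 0.72.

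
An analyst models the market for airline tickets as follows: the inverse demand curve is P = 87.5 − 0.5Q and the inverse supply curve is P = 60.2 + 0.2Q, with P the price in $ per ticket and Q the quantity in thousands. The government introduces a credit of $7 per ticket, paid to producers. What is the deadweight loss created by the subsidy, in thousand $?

Inverting to Q(P) form: Qd = 175 − 2P; Qs = 5P − 301.
Before the subsidy: set 175 − 2P = 5P − 301 → P* = $68, Q* = 39.
With a per-unit subsidy paid to producers, each receives P + 7 per unit sold, so supply becomes Qs = 5(P + 7) − 301.
Solving gives Q = 49 with consumers paying $63 and producers receiving $70 (the $7 wedge).
Quantity rises by |ΔQ| = |39 − 49| = 10.
DWL = ½ · t · |ΔQ| = ½ · 7 · 10 = $35.

Deadweight loss = $35 thousand.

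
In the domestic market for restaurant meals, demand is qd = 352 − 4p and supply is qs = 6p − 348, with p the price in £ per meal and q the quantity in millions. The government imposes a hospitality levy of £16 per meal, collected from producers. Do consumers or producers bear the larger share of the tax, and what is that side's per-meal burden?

Consumers bear the larger share: £9.6 per meal.

Before the tax: set 352 − 4p = 6p − 348 → p* = £70, q* = 72.
With the tax collected from producers, supply shifts: qs = 6(p − 16) − 348.
New equilibrium: consumers pay £79.6, producers receive £63.6, q = 33.6. (Wedge: pb − ps = 16.)
Per-meal burden: consumers £9.6, producers £6.4.
Consumers take the larger share because demand is less price-elastic here (demand slope 4 vs supply slope 6).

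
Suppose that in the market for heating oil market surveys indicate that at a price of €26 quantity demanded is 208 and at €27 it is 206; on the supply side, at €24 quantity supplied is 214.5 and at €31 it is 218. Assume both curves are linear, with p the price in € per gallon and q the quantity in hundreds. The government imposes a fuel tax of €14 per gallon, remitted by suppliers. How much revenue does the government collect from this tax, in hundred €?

Tax revenue = €2917.6 hundred.

Demand slope: (206 − 208)/(27 − 26) = -2, so qd = 260 − 2p.
Supply slope: (218 − 214.5)/(31 − 24) = 0.5, so qs = 0.5p + 202.5.
Before the tax: set 260 − 2p = 0.5p + 202.5 → p* = €23, q* = 214.
With the tax collected from suppliers, supply shifts: qs = 0.5(p − 14) + 202.5.
Solving gives q = 208.4 with buyers paying €25.8 and suppliers receiving €11.8 (the €14 wedge).
Revenue = t · Q = 14 · 208.4 = €2917.6.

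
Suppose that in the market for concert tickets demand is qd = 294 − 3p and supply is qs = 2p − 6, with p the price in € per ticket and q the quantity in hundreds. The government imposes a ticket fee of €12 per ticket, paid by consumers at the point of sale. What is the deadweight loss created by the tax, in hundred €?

Deadweight loss = €86.4 hundred.

Before the tax: set 294 − 3p = 2p − 6 → p* = €60, q* = 114.
With the tax collected from consumers, demand (in seller-price terms) shifts: qd = 294 − 3(p + 12).
Solving gives q = 99.6 with consumers paying €64.8 and suppliers receiving €52.8 (the €12 wedge).
Quantity falls by |ΔQ| = |114 − 99.6| = 14.4.
DWL = ½ · t · |ΔQ| = ½ · 12 · 14.4 = €86.4.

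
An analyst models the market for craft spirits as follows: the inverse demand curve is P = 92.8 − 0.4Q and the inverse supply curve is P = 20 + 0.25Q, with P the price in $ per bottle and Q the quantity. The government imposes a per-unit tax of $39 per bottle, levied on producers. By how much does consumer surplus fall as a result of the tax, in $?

Consumer surplus falls by $1968.

Rewrite in direct form: Qd = 232 − 2.5P and Qs = 4P − 80.
Before the tax: set 232 − 2.5P = 4P − 80 → P* = $48, Q* = 112.
With the tax collected from producers, supply shifts: Qs = 4(P − 39) − 80.
Solving gives Q = 52 with consumers paying $72 and producers receiving $33 (the $39 wedge).
ΔCS is the trapezoid between Q = 52 and Q = 112 of height $24: ½ · (112 + 52) · 24 = $1968.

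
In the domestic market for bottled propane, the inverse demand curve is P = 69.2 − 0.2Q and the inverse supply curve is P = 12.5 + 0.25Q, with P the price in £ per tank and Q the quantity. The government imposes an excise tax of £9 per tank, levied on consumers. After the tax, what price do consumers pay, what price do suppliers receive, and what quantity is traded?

Consumers pay £48; suppliers receive £39; quantity = 106.

Inverting to Q(P) form: Qd = 346 − 5P; Qs = 4P − 50.
Before the tax: set 346 − 5P = 4P − 50 → P* = £44, Q* = 126.
With the tax collected from consumers, demand (in seller-price terms) shifts: Qd = 346 − 5(P + 9).
Solving gives Q = 106 with consumers paying £48 and suppliers receiving £39 (the £9 wedge).
The less price-elastic side of the market bears the larger share of a per-unit tax.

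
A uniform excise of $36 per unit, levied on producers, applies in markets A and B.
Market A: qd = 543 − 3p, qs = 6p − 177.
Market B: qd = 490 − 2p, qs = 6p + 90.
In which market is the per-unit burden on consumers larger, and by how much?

Market B, by $3.

Market A: pre-tax p* = $80, q* = 303; post-tax q = 231; per-unit burden on consumers = $24.
Market B: pre-tax p* = $50, q* = 390; post-tax q = 336; per-unit burden on consumers = $27.
Difference: $24 vs $27 → market B is larger by $3.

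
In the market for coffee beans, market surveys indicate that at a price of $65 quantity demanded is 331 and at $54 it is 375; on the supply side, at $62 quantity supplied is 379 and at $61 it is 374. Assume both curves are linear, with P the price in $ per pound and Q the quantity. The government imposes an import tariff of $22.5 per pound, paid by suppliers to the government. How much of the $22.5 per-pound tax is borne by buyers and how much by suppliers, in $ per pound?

Buyers bear $12.5 per pound; suppliers bear $10 per pound.

Demand slope: (375 − 331)/(54 − 65) = -4, so Qd = 591 − 4P.
Supply slope: (374 − 379)/(61 − 62) = 5, so Qs = 5P + 69.
Without the tax, 591 − 4P = 5P + 69 gives 9P = 522, so P* = $58 and Q* = 359.
With the tax collected from suppliers, supply shifts: Qs = 5(P − 22.5) + 69.
New equilibrium: buyers pay $70.5, suppliers receive $48, Q = 309. (Wedge: Pb − Ps = 22.5.)
Burden on buyers: $12.5; on suppliers: $10. (They sum to $22.5.)
The less price-elastic side of the market bears the larger share of a per-unit tax.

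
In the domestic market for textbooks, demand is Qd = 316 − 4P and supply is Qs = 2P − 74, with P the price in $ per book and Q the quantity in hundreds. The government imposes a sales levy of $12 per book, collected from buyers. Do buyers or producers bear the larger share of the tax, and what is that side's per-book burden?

Producers bear the larger share: $8 per book.

Without the tax, 316 − 4P = 2P − 74 gives 6P = 390, so P* = $65 and Q* = 56.
With the tax collected from buyers, demand (in seller-price terms) shifts: Qd = 316 − 4(P + 12).
Solving gives Q = 40 with buyers paying $69 and producers receiving $57 (the $12 wedge).
Per-book burden: buyers $4, producers $8.
Producers take the larger share because supply is less price-elastic here (demand slope 4 vs supply slope 2).
The less price-elastic side of the market bears the larger share of a per-unit tax.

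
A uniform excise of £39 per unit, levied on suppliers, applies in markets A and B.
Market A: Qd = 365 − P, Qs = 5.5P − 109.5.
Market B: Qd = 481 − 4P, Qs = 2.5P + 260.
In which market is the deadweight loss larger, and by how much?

Market B, by £526.5.

Market A: pre-tax P* = £73, Q* = 292; post-tax Q = 259; deadweight loss = £643.5.
Market B: pre-tax P* = £34, Q* = 345; post-tax Q = 285; deadweight loss = £1170.
Difference: £643.5 vs £1170 → market B is larger by £526.5.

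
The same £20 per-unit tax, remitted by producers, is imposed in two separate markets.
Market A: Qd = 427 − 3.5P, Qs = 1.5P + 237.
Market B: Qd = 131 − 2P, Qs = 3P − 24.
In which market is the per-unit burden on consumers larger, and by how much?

Market B, by £6.

Market A: pre-tax P* = £38, Q* = 294; post-tax Q = 273; per-unit burden on consumers = £6.
Market B: pre-tax P* = £31, Q* = 69; post-tax Q = 45; per-unit burden on consumers = £12.
Difference: £6 vs £12 → market B is larger by £6.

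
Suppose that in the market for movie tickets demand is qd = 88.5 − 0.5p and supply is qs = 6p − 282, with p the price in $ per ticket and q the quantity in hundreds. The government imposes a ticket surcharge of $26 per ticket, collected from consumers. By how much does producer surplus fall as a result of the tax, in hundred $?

Before the tax: set 88.5 − 0.5p = 6p − 282 → p* = $57, q* = 60.
With the tax collected from consumers, demand (in seller-price terms) shifts: qd = 88.5 − 0.5(p + 26).
New equilibrium: consumers pay $81, producers receive $55, q = 48. (Wedge: pb − ps = 26.)
ΔPS is the trapezoid between Q = 48 and Q = 60 of height $2: ½ · (60 + 48) · 2 = $108.

Producer surplus falls by $108 hundred.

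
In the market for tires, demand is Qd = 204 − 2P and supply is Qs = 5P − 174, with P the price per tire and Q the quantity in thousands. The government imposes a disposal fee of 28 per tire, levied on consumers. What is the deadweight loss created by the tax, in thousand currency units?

Deadweight loss = 560 thousand.

Before the tax: set 204 − 2P = 5P − 174 → P* = 54, Q* = 96.
With the tax collected from consumers, demand (in seller-price terms) shifts: Qd = 204 − 2(P + 28).
Solving gives Q = 56 with consumers paying 74 and producers receiving 46 (the 28 wedge).
Quantity falls by |ΔQ| = |96 − 56| = 40.
DWL = ½ · t · |ΔQ| = ½ · 28 · 40 = 560.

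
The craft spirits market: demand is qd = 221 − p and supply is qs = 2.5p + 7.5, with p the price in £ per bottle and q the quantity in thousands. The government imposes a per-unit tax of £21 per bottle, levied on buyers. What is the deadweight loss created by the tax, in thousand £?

Without the tax, 221 − p = 2.5p + 7.5 gives 3.5p = 213.5, so p* = £61 and q* = 160.
With the tax collected from buyers, demand (in seller-price terms) shifts: qd = 221 − (p + 21).
New equilibrium: buyers pay £76, suppliers receive £55, q = 145. (Wedge: pb − ps = 21.)
Quantity falls by |ΔQ| = |160 − 145| = 15.
DWL = ½ · t · |ΔQ| = ½ · 21 · 15 = £157.5.

Deadweight loss = £157.5 thousand.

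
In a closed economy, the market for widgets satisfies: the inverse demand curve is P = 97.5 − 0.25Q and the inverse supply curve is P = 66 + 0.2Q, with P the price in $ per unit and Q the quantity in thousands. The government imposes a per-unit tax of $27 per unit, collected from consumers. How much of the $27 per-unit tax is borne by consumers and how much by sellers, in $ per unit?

Consumers bear $15 per unit; sellers bear $12 per unit.

Rewrite in direct form: Qd = 390 − 4P and Qs = 5P − 330.
Before the tax: set 390 − 4P = 5P − 330 → P* = $80, Q* = 70.
With the tax collected from consumers, demand (in seller-price terms) shifts: Qd = 390 − 4(P + 27).
New equilibrium: consumers pay $95, sellers receive $68, Q = 10. (Wedge: Pb − Ps = 27.)
Burden on consumers: $15; on sellers: $12. (They sum to $27.)
The less price-elastic side of the market bears the larger share of a per-unit tax.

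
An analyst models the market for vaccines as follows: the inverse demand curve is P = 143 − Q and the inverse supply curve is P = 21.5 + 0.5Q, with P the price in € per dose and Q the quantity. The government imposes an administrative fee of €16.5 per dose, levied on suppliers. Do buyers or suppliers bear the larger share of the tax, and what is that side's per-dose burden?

Inverting to Q(P) form: Qd = 143 − P; Qs = 2P − 43.
Before the tax: set 143 − P = 2P − 43 → P* = €62, Q* = 81.
With the tax collected from suppliers, supply shifts: Qs = 2(P − 16.5) − 43.
Solving gives Q = 70 with buyers paying €73 and suppliers receiving €56.5 (the €16.5 wedge).
Per-dose burden: buyers €11, suppliers €5.5.
Buyers take the larger share because demand is less price-elastic here (demand slope 1 vs supply slope 2).
The less price-elastic side of the market bears the larger share of a per-unit tax.

Buyers bear the larger share: €11 per dose.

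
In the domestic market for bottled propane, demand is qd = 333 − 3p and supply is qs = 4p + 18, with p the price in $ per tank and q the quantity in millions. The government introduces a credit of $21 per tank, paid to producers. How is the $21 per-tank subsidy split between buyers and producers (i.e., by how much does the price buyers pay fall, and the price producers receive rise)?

Buyers gain $12 per tank; producers gain $9 per tank.

Before the subsidy: set 333 − 3p = 4p + 18 → p* = $45, q* = 198.
With a per-unit subsidy paid to producers, each receives p + 21 per unit sold, so supply becomes qs = 4(p + 21) + 18.
Solving gives q = 234 with buyers paying $33 and producers receiving $54 (the $21 wedge).
Gain to buyers: $12; to producers: $9. (They sum to $21.)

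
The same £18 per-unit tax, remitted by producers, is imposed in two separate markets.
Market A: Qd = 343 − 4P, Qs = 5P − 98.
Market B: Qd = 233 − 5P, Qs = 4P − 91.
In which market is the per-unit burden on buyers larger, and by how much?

Market A, by £2.

Market A: pre-tax P* = £49, Q* = 147; post-tax Q = 107; per-unit burden on buyers = £10.
Market B: pre-tax P* = £36, Q* = 53; post-tax Q = 13; per-unit burden on buyers = £8.
Difference: £10 vs £8 → market A is larger by £2.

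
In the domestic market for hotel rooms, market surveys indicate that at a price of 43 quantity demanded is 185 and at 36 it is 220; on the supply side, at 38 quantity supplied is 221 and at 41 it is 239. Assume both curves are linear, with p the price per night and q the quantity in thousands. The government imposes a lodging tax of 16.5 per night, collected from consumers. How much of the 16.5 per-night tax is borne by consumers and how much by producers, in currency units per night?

Demand slope: (220 − 185)/(36 − 43) = -5, so qd = 400 − 5p.
Supply slope: (239 − 221)/(41 − 38) = 6, so qs = 6p − 7.
Without the tax, 400 − 5p = 6p − 7 gives 11p = 407, so p* = 37 and q* = 215.
With the tax collected from consumers, demand (in seller-price terms) shifts: qd = 400 − 5(p + 16.5).
New equilibrium: consumers pay 46, producers receive 29.5, q = 170. (Wedge: pb − ps = 16.5.)
Burden on consumers: 9; on producers: 7.5. (They sum to 16.5.)

Consumers bear 9 per night; producers bear 7.5 per night.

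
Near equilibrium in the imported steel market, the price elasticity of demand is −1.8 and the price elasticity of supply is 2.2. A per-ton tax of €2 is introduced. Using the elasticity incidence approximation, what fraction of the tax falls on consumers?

Consumers' share ≈ 0.55.

Incidence ratio: consumers' share ≈ εs / (εs + |εd|) = 2.2 / (2.2 + 1.8) = 0.55.
Supply is the more elastic side, so consumers bear the larger share.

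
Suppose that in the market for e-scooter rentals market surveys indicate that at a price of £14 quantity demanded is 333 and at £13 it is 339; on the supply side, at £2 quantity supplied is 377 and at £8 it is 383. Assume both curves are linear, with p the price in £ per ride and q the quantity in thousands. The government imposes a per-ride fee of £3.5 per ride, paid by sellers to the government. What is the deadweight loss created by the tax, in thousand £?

Demand slope: (339 − 333)/(13 − 14) = -6, so qd = 417 − 6p.
Supply slope: (383 − 377)/(8 − 2) = 1, so qs = p + 375.
Without the tax, 417 − 6p = p + 375 gives 7p = 42, so p* = £6 and q* = 381.
With the tax collected from sellers, supply shifts: qs = (p − 3.5) + 375.
Solving gives q = 378 with buyers paying £6.5 and sellers receiving £3 (the £3.5 wedge).
Quantity falls by |ΔQ| = |381 − 378| = 3.
DWL = ½ · t · |ΔQ| = ½ · 3.5 · 3 = £5.25.

Deadweight loss = £5.25 thousand.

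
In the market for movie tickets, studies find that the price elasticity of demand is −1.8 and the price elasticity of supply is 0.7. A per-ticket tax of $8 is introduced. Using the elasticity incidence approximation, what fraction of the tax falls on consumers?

Consumers' share ≈ 0.28.

Incidence ratio: consumers' share ≈ εs / (εs + |εd|) = 0.7 / (0.7 + 1.8) = 0.28.
Supply is the less elastic side, so consumers bear the smaller share.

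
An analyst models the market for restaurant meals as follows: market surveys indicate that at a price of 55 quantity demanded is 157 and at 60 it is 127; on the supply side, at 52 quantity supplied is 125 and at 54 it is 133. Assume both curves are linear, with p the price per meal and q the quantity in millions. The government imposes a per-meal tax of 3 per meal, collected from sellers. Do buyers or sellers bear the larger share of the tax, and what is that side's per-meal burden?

Sellers bear the larger share: 1.8 per meal.

Demand slope: (127 − 157)/(60 − 55) = -6, so qd = 487 − 6p.
Supply slope: (133 − 125)/(54 − 52) = 4, so qs = 4p − 83.
Before the tax: set 487 − 6p = 4p − 83 → p* = 57, q* = 145.
With the tax collected from sellers, supply shifts: qs = 4(p − 3) − 83.
Solving gives q = 137.8 with buyers paying 58.2 and sellers receiving 55.2 (the 3 wedge).
Per-meal burden: buyers 1.2, sellers 1.8.
Sellers take the larger share because supply is less price-elastic here (demand slope 6 vs supply slope 4).
The less price-elastic side of the market bears the larger share of a per-unit tax.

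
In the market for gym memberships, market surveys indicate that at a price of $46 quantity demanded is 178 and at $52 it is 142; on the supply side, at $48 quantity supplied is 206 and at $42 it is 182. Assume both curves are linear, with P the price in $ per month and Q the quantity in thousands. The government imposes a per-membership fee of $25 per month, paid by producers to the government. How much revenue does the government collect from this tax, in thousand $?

Demand slope: (142 − 178)/(52 − 46) = -6, so Qd = 454 − 6P.
Supply slope: (182 − 206)/(42 − 48) = 4, so Qs = 4P + 14.
Without the tax, 454 − 6P = 4P + 14 gives 10P = 440, so P* = $44 and Q* = 190.
With the tax collected from producers, supply shifts: Qs = 4(P − 25) + 14.
Solving gives Q = 130 with buyers paying $54 and producers receiving $29 (the $25 wedge).
Revenue = t · Q = 25 · 130 = $3250.

Tax revenue = $3250 thousand.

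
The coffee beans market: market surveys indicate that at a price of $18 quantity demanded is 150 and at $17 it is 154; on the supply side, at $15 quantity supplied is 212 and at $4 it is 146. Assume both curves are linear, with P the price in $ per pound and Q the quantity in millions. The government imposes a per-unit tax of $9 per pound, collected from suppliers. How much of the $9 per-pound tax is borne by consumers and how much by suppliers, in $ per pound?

Consumers bear $5.4 per pound; suppliers bear $3.6 per pound.

Demand slope: (154 − 150)/(17 − 18) = -4, so Qd = 222 − 4P.
Supply slope: (146 − 212)/(4 − 15) = 6, so Qs = 6P + 122.
Without the tax, 222 − 4P = 6P + 122 gives 10P = 100, so P* = $10 and Q* = 182.
With the tax collected from suppliers, supply shifts: Qs = 6(P − 9) + 122.
Solving gives Q = 160.4 with consumers paying $15.4 and suppliers receiving $6.4 (the $9 wedge).
Burden on consumers: $5.4; on suppliers: $3.6. (They sum to $9.)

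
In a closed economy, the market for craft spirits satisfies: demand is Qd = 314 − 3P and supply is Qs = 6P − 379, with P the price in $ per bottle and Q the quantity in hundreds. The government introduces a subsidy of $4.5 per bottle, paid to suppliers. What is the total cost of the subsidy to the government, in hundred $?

Government outlay = $414 hundred.

Without the subsidy, 314 − 3P = 6P − 379 gives 9P = 693, so P* = $77 and Q* = 83.
With a per-unit subsidy paid to suppliers, each receives P + 4.5 per unit sold, so supply becomes Qs = 6(P + 4.5) − 379.
Solving gives Q = 92 with buyers paying $74 and suppliers receiving $78.5 (the $4.5 wedge).
Outlay = t · Q = 4.5 · 92 = $414.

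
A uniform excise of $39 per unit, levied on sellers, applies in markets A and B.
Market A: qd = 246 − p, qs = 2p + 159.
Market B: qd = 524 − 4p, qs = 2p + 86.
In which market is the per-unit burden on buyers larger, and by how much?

Market A, by $13.

Market A: pre-tax p* = $29, q* = 217; post-tax q = 191; per-unit burden on buyers = $26.
Market B: pre-tax p* = $73, q* = 232; post-tax q = 180; per-unit burden on buyers = $13.
Difference: $26 vs $13 → market A is larger by $13.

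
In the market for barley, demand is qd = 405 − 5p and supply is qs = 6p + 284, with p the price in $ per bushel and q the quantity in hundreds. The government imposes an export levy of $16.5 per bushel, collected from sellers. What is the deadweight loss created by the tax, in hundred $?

Before the tax: set 405 − 5p = 6p + 284 → p* = $11, q* = 350.
With the tax collected from sellers, supply shifts: qs = 6(p − 16.5) + 284.
Solving gives q = 305 with consumers paying $20 and sellers receiving $3.5 (the $16.5 wedge).
Quantity falls by |ΔQ| = |350 − 305| = 45.
DWL = ½ · t · |ΔQ| = ½ · 16.5 · 45 = $371.25.

Deadweight loss = $371.25 hundred.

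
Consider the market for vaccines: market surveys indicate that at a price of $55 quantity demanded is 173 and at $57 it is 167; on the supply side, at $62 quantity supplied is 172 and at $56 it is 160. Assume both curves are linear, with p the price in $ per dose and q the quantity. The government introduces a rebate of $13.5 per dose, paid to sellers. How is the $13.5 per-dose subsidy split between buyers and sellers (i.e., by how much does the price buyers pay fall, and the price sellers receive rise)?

Buyers gain $5.4 per dose; sellers gain $8.1 per dose.

Demand slope: (167 − 173)/(57 − 55) = -3, so qd = 338 − 3p.
Supply slope: (160 − 172)/(56 − 62) = 2, so qs = 2p + 48.
Before the subsidy: set 338 − 3p = 2p + 48 → p* = $58, q* = 164.
With a per-unit subsidy paid to sellers, each receives p + 13.5 per unit sold, so supply becomes qs = 2(p + 13.5) + 48.
New equilibrium: buyers pay $52.6, sellers receive $66.1, q = 180.2. (Wedge: pb − ps = −13.5.)
Gain to buyers: $5.4; to sellers: $8.1. (They sum to $13.5.)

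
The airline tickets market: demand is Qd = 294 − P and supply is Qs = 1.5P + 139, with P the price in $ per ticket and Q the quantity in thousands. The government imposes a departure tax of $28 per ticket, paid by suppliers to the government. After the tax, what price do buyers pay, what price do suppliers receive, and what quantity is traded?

Before the tax: set 294 − P = 1.5P + 139 → P* = $62, Q* = 232.
With the tax collected from suppliers, supply shifts: Qs = 1.5(P − 28) + 139.
New equilibrium: buyers pay $78.8, suppliers receive $50.8, Q = 215.2. (Wedge: Pb − Ps = 28.)
The less price-elastic side of the market bears the larger share of a per-unit tax.

Buyers pay $78.8; suppliers receive $50.8; quantity = 215.2.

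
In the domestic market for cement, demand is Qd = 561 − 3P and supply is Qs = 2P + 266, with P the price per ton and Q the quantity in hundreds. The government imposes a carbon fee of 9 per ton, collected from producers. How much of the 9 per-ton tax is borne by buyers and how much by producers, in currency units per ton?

Buyers bear 3.6 per ton; producers bear 5.4 per ton.

Before the tax: set 561 − 3P = 2P + 266 → P* = 59, Q* = 384.
With the tax collected from producers, supply shifts: Qs = 2(P − 9) + 266.
Solving gives Q = 373.2 with buyers paying 62.6 and producers receiving 53.6 (the 9 wedge).
Burden on buyers: 3.6; on producers: 5.4. (They sum to 9.)
The less price-elastic side of the market bears the larger share of a per-unit tax.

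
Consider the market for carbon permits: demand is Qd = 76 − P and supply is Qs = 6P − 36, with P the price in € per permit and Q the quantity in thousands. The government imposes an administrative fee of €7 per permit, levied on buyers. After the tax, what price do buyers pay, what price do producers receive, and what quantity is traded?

Before the tax: set 76 − P = 6P − 36 → P* = €16, Q* = 60.
With the tax collected from buyers, demand (in seller-price terms) shifts: Qd = 76 − (P + 7).
Solving gives Q = 54 with buyers paying €22 and producers receiving €15 (the €7 wedge).
The less price-elastic side of the market bears the larger share of a per-unit tax.

Buyers pay €22; producers receive €15; quantity = 54.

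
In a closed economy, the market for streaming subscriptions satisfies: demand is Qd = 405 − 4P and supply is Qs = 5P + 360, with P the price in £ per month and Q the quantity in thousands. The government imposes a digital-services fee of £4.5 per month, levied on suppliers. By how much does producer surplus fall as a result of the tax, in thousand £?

Without the tax, 405 − 4P = 5P + 360 gives 9P = 45, so P* = £5 and Q* = 385.
With the tax collected from suppliers, supply shifts: Qs = 5(P − 4.5) + 360.
Solving gives Q = 375 with consumers paying £7.5 and suppliers receiving £3 (the £4.5 wedge).
ΔPS is the trapezoid between Q = 375 and Q = 385 of height £2: ½ · (385 + 375) · 2 = £760.

Producer surplus falls by £760 thousand.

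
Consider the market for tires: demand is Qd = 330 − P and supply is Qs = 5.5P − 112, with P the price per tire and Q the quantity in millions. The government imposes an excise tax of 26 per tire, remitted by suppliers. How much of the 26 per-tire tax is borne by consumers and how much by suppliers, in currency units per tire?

Consumers bear 22 per tire; suppliers bear 4 per tire.

Without the tax, 330 − P = 5.5P − 112 gives 6.5P = 442, so P* = 68 and Q* = 262.
With the tax collected from suppliers, supply shifts: Qs = 5.5(P − 26) − 112.
Solving gives Q = 240 with consumers paying 90 and suppliers receiving 64 (the 26 wedge).
Burden on consumers: 22; on suppliers: 4. (They sum to 26.)
The less price-elastic side of the market bears the larger share of a per-unit tax.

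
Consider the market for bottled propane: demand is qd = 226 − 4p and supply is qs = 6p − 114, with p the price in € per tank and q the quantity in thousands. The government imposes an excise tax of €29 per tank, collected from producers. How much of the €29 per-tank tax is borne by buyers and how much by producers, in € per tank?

Before the tax: set 226 − 4p = 6p − 114 → p* = €34, q* = 90.
With the tax collected from producers, supply shifts: qs = 6(p − 29) − 114.
Solving gives q = 20.4 with buyers paying €51.4 and producers receiving €22.4 (the €29 wedge).
Burden on buyers: €17.4; on producers: €11.6. (They sum to €29.)

Buyers bear €17.4 per tank; producers bear €11.6 per tank.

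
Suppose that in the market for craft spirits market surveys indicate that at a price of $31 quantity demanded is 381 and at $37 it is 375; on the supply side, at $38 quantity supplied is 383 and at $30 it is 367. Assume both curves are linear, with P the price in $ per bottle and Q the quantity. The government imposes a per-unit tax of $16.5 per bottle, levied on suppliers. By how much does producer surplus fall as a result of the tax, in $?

Producer surplus falls by $2043.25.

Demand slope: (375 − 381)/(37 − 31) = -1, so Qd = 412 − P.
Supply slope: (367 − 383)/(30 − 38) = 2, so Qs = 2P + 307.
Without the tax, 412 − P = 2P + 307 gives 3P = 105, so P* = $35 and Q* = 377.
With the tax collected from suppliers, supply shifts: Qs = 2(P − 16.5) + 307.
New equilibrium: consumers pay $46, suppliers receive $29.5, Q = 366. (Wedge: Pb − Ps = 16.5.)
ΔPS is the trapezoid between Q = 366 and Q = 377 of height $5.5: ½ · (377 + 366) · 5.5 = $2043.25.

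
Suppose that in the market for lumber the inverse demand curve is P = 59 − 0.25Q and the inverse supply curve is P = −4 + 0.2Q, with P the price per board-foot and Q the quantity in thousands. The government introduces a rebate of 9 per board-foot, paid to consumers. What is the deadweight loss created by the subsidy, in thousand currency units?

Rewrite in direct form: Qd = 236 − 4P and Qs = 5P + 20.
Before the subsidy: set 236 − 4P = 5P + 20 → P* = 24, Q* = 140.
With a per-unit subsidy paid to consumers, each effectively pays P − 9, so demand becomes Qd = 236 − 4(P − 9).
Solving gives Q = 160 with consumers paying 19 and suppliers receiving 28 (the 9 wedge).
Quantity rises by |ΔQ| = |140 − 160| = 20.
DWL = ½ · t · |ΔQ| = ½ · 9 · 20 = 90.

Deadweight loss = 90 thousand.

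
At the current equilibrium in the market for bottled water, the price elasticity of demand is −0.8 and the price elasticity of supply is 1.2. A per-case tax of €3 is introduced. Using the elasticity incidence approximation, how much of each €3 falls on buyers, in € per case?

Buyers bear ≈ €1.8 per case.

Incidence ratio: buyers' share ≈ εs / (εs + |εd|) = 1.2 / (1.2 + 0.8) = 0.6.
So buyers bear ≈ 0.6 × €3 = €1.8; producers bear €1.2.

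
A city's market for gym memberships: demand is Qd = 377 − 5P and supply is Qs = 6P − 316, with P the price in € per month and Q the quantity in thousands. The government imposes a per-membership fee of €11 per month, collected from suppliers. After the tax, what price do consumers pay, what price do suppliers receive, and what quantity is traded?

Before the tax: set 377 − 5P = 6P − 316 → P* = €63, Q* = 62.
With the tax collected from suppliers, supply shifts: Qs = 6(P − 11) − 316.
Solving gives Q = 32 with consumers paying €69 and suppliers receiving €58 (the €11 wedge).

Consumers pay €69; suppliers receive €58; quantity = 32.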